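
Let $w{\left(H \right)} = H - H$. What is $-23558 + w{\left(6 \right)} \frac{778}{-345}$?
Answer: $-23558$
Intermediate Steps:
$w{\left(H \right)} = 0$
$-23558 + w{\left(6 \right)} \frac{778}{-345} = -23558 + 0 \frac{778}{-345} = -23558 + 0 \cdot 778 \left(- \frac{1}{345}\right) = -23558 + 0 \left(- \frac{778}{345}\right) = -23558 + 0 = -23558$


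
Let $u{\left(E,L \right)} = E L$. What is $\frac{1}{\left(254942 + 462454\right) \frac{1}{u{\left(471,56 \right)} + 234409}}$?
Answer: $\frac{260785}{717396} \approx 0.36352$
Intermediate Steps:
$\frac{1}{\left(254942 + 462454\right) \frac{1}{u{\left(471,56 \right)} + 234409}} = \frac{1}{\left(254942 + 462454\right) \frac{1}{471 \cdot 56 + 234409}} = \frac{1}{717396 \frac{1}{26376 + 234409}} = \frac{1}{717396 \cdot \frac{1}{260785}} = \frac{1}{\frac{717396}{260785}} = \frac{260785}{717396}$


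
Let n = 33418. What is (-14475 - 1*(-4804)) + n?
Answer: 23747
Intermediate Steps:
(-14475 - 1*(-4804)) + n = (-14475 - 1*(-4804)) + 33418 = (-14475 + 4804) + 33418 = -9671 + 33418 = 23747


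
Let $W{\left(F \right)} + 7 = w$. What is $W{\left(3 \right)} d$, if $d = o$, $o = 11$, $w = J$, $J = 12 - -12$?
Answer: $187$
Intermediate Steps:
$J = 24$ ($J = 12 + 12 = 24$)
$w = 24$
$d = 11$
$W{\left(F \right)} = 17$ ($W{\left(F \right)} = -7 + 24 = 17$)
$W{\left(3 \right)} d = 17 \cdot 11 = 187$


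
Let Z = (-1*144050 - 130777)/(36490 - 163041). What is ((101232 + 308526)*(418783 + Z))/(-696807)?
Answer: -7238741429164360/29393874219 ≈ -2.4627e+5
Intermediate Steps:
Z = 274827/126551 (Z = (-144050 - 130777)/(-126551) = -274827*(-1/126551) = 274827/126551 ≈ 2.1717)
((101232 + 308526)*(418783 + Z))/(-696807) = ((101232 + 308526)*(418783 + 274827/126551))/(-696807) = (409758*(52997682260/126551))*(-1/696807) = (21716224287493080/126551)*(-1/696807) = -7238741429164360/29393874219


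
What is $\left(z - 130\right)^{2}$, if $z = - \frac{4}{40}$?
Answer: $\frac{1692601}{100} \approx 16926.0$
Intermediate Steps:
$z = - \frac{1}{10}$ ($z = \left(-4\right) \frac{1}{40} = - \frac{1}{10} \approx -0.1$)
$\left(z - 130\right)^{2} = \left(- \frac{1}{10} - 130\right)^{2} = \left(- \frac{1301}{10}\right)^{2} = \frac{1692601}{100}$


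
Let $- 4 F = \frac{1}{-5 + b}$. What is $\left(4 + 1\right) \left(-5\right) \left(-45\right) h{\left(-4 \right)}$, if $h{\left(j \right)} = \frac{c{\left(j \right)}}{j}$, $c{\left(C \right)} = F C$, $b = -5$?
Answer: $\frac{225}{8} \approx 28.125$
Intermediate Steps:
$F = \frac{1}{40}$ ($F = - \frac{1}{4 \left(-5 - 5\right)} = - \frac{1}{4 \left(-10\right)} = \left(- \frac{1}{4}\right) \left(- \frac{1}{10}\right) = \frac{1}{40} \approx 0.025$)
$c{\left(C \right)} = \frac{C}{40}$
$h{\left(j \right)} = \frac{1}{40}$ ($h{\left(j \right)} = \frac{\frac{1}{40} j}{j} = \frac{1}{40}$)
$\left(4 + 1\right) \left(-5\right) \left(-45\right) h{\left(-4 \right)} = \left(4 + 1\right) \left(-5\right) \left(-45\right) \frac{1}{40} = 5 \left(-5\right) \left(-45\right) \frac{1}{40} = \left(-25\right) \left(-45\right) \frac{1}{40} = 1125 \cdot \frac{1}{40} = \frac{225}{8}$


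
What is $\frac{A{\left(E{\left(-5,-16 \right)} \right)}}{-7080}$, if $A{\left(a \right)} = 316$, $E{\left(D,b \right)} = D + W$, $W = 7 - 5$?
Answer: $- \frac{79}{1770} \approx -0.044633$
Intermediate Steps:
$W = 2$ ($W = 7 - 5 = 2$)
$E{\left(D,b \right)} = 2 + D$ ($E{\left(D,b \right)} = D + 2 = 2 + D$)
$\frac{A{\left(E{\left(-5,-16 \right)} \right)}}{-7080} = \frac{316}{-7080} = 316 \left(- \frac{1}{7080}\right) = - \frac{79}{1770}$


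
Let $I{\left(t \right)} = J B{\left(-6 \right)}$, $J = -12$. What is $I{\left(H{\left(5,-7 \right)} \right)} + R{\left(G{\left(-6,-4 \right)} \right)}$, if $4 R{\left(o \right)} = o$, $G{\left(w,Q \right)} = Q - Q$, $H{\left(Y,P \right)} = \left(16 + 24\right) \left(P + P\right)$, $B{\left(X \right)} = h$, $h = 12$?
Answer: $-144$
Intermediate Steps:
$B{\left(X \right)} = 12$
$H{\left(Y,P \right)} = 80 P$ ($H{\left(Y,P \right)} = 40 \cdot 2 P = 80 P$)
$G{\left(w,Q \right)} = 0$
$I{\left(t \right)} = -144$ ($I{\left(t \right)} = \left(-12\right) 12 = -144$)
$R{\left(o \right)} = \frac{o}{4}$
$I{\left(H{\left(5,-7 \right)} \right)} + R{\left(G{\left(-6,-4 \right)} \right)} = -144 + \frac{1}{4} \cdot 0 = -144 + 0 = -144$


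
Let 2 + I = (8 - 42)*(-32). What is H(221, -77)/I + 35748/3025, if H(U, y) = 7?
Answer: 38843503/3285150 ≈ 11.824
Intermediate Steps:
I = 1086 (I = -2 + (8 - 42)*(-32) = -2 - 34*(-32) = -2 + 1088 = 1086)
H(221, -77)/I + 35748/3025 = 7/1086 + 35748/3025 = 38843503/3285150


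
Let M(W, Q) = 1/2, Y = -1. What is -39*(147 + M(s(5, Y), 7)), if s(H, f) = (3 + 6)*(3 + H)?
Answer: -11505/2 ≈ -5752.5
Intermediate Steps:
s(H, f) = 27 + 9*H (s(H, f) = 9*(3 + H) = 27 + 9*H)
M(W, Q) = ½
-39*(147 + M(s(5, Y), 7)) = -39*(147 + ½) = -39*295/2 = -11505/2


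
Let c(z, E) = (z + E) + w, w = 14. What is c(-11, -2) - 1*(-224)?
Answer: 225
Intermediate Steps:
c(z, E) = 14 + E + z (c(z, E) = (z + E) + 14 = (E + z) + 14 = 14 + E + z)
c(-11, -2) - 1*(-224) = (14 - 2 - 11) - 1*(-224) = 1 + 224 = 225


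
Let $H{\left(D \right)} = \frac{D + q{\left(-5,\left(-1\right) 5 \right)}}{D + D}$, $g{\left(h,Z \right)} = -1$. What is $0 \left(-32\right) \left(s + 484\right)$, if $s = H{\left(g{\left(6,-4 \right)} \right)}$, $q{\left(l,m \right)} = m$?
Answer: $0$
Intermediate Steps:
$H{\left(D \right)} = \frac{-5 + D}{2 D}$ ($H{\left(D \right)} = \frac{D - 5}{D + D} = \frac{D - 5}{2 D} = \left(-5 + D\right) \frac{1}{2 D} = \frac{-5 + D}{2 D}$)
$s = 3$ ($s = \frac{-5 - 1}{2 \left(-1\right)} = \frac{1}{2} \left(-1\right) \left(-6\right) = 3$)
$0 \left(-32\right) \left(s + 484\right) = 0 \left(-32\right) \left(3 + 484\right) = 0 \cdot 487 = 0$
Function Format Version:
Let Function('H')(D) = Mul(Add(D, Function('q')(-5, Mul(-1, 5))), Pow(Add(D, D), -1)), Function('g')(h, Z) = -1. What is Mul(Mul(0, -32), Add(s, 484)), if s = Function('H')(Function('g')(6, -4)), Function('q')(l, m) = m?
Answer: 0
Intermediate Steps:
Function('H')(D) = Mul(Rational(1, 2), Pow(D, -1), Add(-5, D)) (Function('H')(D) = Mul(Add(D, Mul(-1, 5)), Pow(Add(D, D), -1)) = Mul(Add(D, -5), Pow(Mul(2, D), -1)) = Mul(Add(-5, D), Mul(Rational(1, 2), Pow(D, -1))) = Mul(Rational(1, 2), Pow(D, -1), Add(-5, D)))
s = 3 (s = Mul(Rational(1, 2), Pow(-1, -1), Add(-5, -1)) = Mul(Rational(1, 2), -1, -6) = 3)
Mul(Mul(0, -32), Add(s, 484)) = Mul(Mul(0, -32), Add(3, 484)) = Mul(0, 487) = 0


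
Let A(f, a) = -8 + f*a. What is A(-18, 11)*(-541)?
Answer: 111446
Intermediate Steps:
A(f, a) = -8 + a*f
A(-18, 11)*(-541) = (-8 + 11*(-18))*(-541) = (-8 - 198)*(-541) = -206*(-541) = 111446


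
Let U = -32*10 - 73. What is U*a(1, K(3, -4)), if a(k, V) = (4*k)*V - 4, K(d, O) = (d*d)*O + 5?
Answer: 50304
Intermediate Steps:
U = -393 (U = -320 - 73 = -393)
K(d, O) = 5 + O*d² (K(d, O) = d²*O + 5 = O*d² + 5 = 5 + O*d²)
a(k, V) = -4 + 4*V*k (a(k, V) = 4*V*k - 4 = -4 + 4*V*k)
U*a(1, K(3, -4)) = -393*(-4 + 4*(5 - 4*3²)*1) = -393*(-4 + 4*(5 - 4*9)*1) = -393*(-4 + 4*(5 - 36)*1) = -393*(-4 + 4*(-31)*1) = -393*(-4 - 124) = -393*(-128) = 50304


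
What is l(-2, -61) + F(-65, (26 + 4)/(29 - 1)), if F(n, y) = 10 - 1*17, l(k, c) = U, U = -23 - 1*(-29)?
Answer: -1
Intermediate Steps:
U = 6 (U = -23 + 29 = 6)
l(k, c) = 6
F(n, y) = -7 (F(n, y) = 10 - 17 = -7)
l(-2, -61) + F(-65, (26 + 4)/(29 - 1)) = 6 - 7 = -1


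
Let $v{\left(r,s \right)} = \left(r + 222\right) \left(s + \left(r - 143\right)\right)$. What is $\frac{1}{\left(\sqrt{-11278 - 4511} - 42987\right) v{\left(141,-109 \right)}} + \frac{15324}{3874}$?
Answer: $\frac{190164078112761749}{48074630546940426} + \frac{i \sqrt{15789}}{74457352421694} \approx 3.9556 + 1.6876 \cdot 10^{-12} i$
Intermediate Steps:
$v{\left(r,s \right)} = \left(222 + r\right) \left(-143 + r + s\right)$ ($v{\left(r,s \right)} = \left(222 + r\right) \left(s + \left(-143 + r\right)\right) = \left(222 + r\right) \left(-143 + r + s\right)$)
$\frac{1}{\left(\sqrt{-11278 - 4511} - 42987\right) v{\left(141,-109 \right)}} + \frac{15324}{3874} = \frac{1}{\left(\sqrt{-11278 - 4511} - 42987\right) \left(-31746 + 141^{2} + 79 \cdot 141 + 222 \left(-109\right) + 141 \left(-109\right)\right)} + \frac{15324}{3874} = \frac{1}{\left(\sqrt{-15789} - 42987\right) \left(-31746 + 19881 + 11139 - 24198 - 15369\right)} + 15324 \cdot \frac{1}{3874} = \frac{1}{\left(i \sqrt{15789} - 42987\right) \left(-40293\right)} + \frac{7662}{1937} = \frac{1}{-42987 + i \sqrt{15789}} \left(- \frac{1}{40293}\right) + \frac{7662}{1937} = - \frac{1}{40293 \left(-42987 + i \sqrt{15789}\right)} + \frac{7662}{1937} = \frac{7662}{1937} - \frac{1}{40293 \left(-42987 + i \sqrt{15789}\right)}$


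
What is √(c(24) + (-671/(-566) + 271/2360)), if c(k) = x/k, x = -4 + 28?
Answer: √256524860410/333940 ≈ 1.5167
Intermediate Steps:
x = 24
c(k) = 24/k
√(c(24) + (-671/(-566) + 271/2360)) = √(24/24 + (-671/(-566) + 271/2360)) = √(24*(1/24) + (-671*(-1/566) + 271*(1/2360))) = √(1 + (671/566 + 271/2360)) = √(1 + 868473/667880) = √(1536353/667880) = √256524860410/333940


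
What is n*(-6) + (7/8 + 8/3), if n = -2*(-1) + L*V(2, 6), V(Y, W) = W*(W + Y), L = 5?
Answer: -34763/24 ≈ -1448.5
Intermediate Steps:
n = 242 (n = -2*(-1) + 5*(6*(6 + 2)) = 2 + 5*(6*8) = 2 + 5*48 = 2 + 240 = 242)
n*(-6) + (7/8 + 8/3) = 242*(-6) + (7/8 + 8/3) = -1452 + (7*(⅛) + 8*(⅓)) = -1452 + (7/8 + 8/3) = -1452 + 85/24 = -34763/24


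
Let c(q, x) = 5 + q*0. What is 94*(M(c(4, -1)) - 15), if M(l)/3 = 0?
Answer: -1410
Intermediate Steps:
c(q, x) = 5 (c(q, x) = 5 + 0 = 5)
M(l) = 0 (M(l) = 3*0 = 0)
94*(M(c(4, -1)) - 15) = 94*(0 - 15) = 94*(-15) = -1410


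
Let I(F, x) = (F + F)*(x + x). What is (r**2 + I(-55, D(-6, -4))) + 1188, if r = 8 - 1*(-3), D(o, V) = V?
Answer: 2189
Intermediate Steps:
I(F, x) = 4*F*x (I(F, x) = (2*F)*(2*x) = 4*F*x)
r = 11 (r = 8 + 3 = 11)
(r**2 + I(-55, D(-6, -4))) + 1188 = (11**2 + 4*(-55)*(-4)) + 1188 = (121 + 880) + 1188 = 1001 + 1188 = 2189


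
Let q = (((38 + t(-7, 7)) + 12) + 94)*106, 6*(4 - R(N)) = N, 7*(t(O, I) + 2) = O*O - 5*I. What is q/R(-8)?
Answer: 2862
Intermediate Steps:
t(O, I) = -2 - 5*I/7 + O²/7 (t(O, I) = -2 + (O*O - 5*I)/7 = -2 + (O² - 5*I)/7 = -2 + (-5*I/7 + O²/7) = -2 - 5*I/7 + O²/7)
R(N) = 4 - N/6
q = 15264 (q = (((38 + (-2 - 5/7*7 + (⅐)*(-7)²)) + 12) + 94)*106 = (((38 + (-2 - 5 + (⅐)*49)) + 12) + 94)*106 = (((38 + (-2 - 5 + 7)) + 12) + 94)*106 = (((38 + 0) + 12) + 94)*106 = ((38 + 12) + 94)*106 = (50 + 94)*106 = 144*106 = 15264)
q/R(-8) = 15264/(4 - ⅙*(-8)) = 15264/(4 + 4/3) = 15264/(16/3) = 15264*(3/16) = 2862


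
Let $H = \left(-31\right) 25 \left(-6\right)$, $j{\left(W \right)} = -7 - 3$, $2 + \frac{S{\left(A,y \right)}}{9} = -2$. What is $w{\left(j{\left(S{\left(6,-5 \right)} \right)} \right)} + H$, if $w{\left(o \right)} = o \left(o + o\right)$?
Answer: $4850$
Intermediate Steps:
$S{\left(A,y \right)} = -36$ ($S{\left(A,y \right)} = -18 + 9 \left(-2\right) = -18 - 18 = -36$)
$j{\left(W \right)} = -10$ ($j{\left(W \right)} = -7 - 3 = -10$)
$w{\left(o \right)} = 2 o^{2}$ ($w{\left(o \right)} = o 2 o = 2 o^{2}$)
$H = 4650$ ($H = \left(-775\right) \left(-6\right) = 4650$)
$w{\left(j{\left(S{\left(6,-5 \right)} \right)} \right)} + H = 2 \left(-10\right)^{2} + 4650 = 2 \cdot 100 + 4650 = 200 + 4650 = 4850$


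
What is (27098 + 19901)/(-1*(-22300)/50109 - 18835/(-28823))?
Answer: 67880265937293/1586555915 ≈ 42785.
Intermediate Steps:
(27098 + 19901)/(-1*(-22300)/50109 - 18835/(-28823)) = 46999/(22300*(1/50109) - 18835*(-1/28823)) = 46999/(22300/50109 + 18835/28823) = 46999/(1586555915/1444291707) = 46999*(1444291707/1586555915) = 67880265937293/1586555915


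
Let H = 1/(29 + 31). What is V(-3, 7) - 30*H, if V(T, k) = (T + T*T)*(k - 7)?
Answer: -1/2 ≈ -0.50000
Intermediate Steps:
H = 1/60 ≈ 0.016667
V(T, k) = (-7 + k)*(T + T**2) (V(T, k) = (T + T**2)*(-7 + k) = (-7 + k)*(T + T**2))
V(-3, 7) - 30*H = -3*(-7 + 7 - 7*(-3) - 3*7) - 30*1/60 = -3*(-7 + 7 + 21 - 21) - 1/2 = -3*0 - 1/2 = 0 - 1/2 = -1/2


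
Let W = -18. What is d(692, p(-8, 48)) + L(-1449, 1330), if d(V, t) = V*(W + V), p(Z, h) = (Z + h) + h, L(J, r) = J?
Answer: 464959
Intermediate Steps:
p(Z, h) = Z + 2*h
d(V, t) = V*(-18 + V)
d(692, p(-8, 48)) + L(-1449, 1330) = 692*(-18 + 692) - 1449 = 692*674 - 1449 = 466408 - 1449 = 464959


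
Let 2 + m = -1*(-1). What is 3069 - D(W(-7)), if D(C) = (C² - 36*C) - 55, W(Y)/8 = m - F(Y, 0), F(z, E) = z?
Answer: 2548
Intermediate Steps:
m = -1 (m = -2 - 1*(-1) = -2 + 1 = -1)
W(Y) = -8 - 8*Y (W(Y) = 8*(-1 - Y) = -8 - 8*Y)
D(C) = -55 + C² - 36*C
3069 - D(W(-7)) = 3069 - (-55 + (-8 - 8*(-7))² - 36*(-8 - 8*(-7))) = 3069 - (-55 + (-8 + 56)² - 36*(-8 + 56)) = 3069 - (-55 + 48² - 36*48) = 3069 - (-55 + 2304 - 1728) = 3069 - 1*521 = 3069 - 521 = 2548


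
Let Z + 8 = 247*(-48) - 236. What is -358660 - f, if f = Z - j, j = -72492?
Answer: -419052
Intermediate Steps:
Z = -12100 (Z = -8 + (247*(-48) - 236) = -8 + (-11856 - 236) = -8 - 12092 = -12100)
f = 60392 (f = -12100 - 1*(-72492) = -12100 + 72492 = 60392)
-358660 - f = -358660 - 1*60392 = -358660 - 60392 = -419052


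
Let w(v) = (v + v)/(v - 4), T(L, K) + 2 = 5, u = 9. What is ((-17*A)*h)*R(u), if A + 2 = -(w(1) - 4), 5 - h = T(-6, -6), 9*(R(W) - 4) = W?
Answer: -1360/3 ≈ -453.33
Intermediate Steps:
R(W) = 4 + W/9
T(L, K) = 3 (T(L, K) = -2 + 5 = 3)
h = 2 (h = 5 - 1*3 = 5 - 3 = 2)
w(v) = 2*v/(-4 + v) (w(v) = (2*v)/(-4 + v) = 2*v/(-4 + v))
A = 8/3 (A = -2 - (2*1/(-4 + 1) - 4) = -2 - (2*1/(-3) - 4) = -2 - (2*1*(-1/3) - 4) = -2 - (-2/3 - 4) = -2 - 1*(-14/3) = -2 + 14/3 = 8/3 ≈ 2.6667)
((-17*A)*h)*R(u) = (-17*8/3*2)*(4 + (1/9)*9) = (-136/3*2)*(4 + 1) = -272/3*5 = -1360/3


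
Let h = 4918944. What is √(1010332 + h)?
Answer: 2*√1482319 ≈ 2435.0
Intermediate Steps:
√(1010332 + h) = √(1010332 + 4918944) = √5929276 = 2*√1482319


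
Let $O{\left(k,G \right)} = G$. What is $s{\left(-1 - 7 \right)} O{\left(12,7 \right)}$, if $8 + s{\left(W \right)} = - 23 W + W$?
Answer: $1176$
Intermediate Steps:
$s{\left(W \right)} = -8 - 22 W$ ($s{\left(W \right)} = -8 + \left(- 23 W + W\right) = -8 - 22 W$)
$s{\left(-1 - 7 \right)} O{\left(12,7 \right)} = \left(-8 - 22 \left(-1 - 7\right)\right) 7 = \left(-8 - -176\right) 7 = \left(-8 + 176\right) 7 = 168 \cdot 7 = 1176$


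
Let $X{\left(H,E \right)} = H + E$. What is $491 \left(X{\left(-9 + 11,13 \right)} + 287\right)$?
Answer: $148282$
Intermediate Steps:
$X{\left(H,E \right)} = E + H$
$491 \left(X{\left(-9 + 11,13 \right)} + 287\right) = 491 \left(\left(13 + \left(-9 + 11\right)\right) + 287\right) = 491 \left(\left(13 + 2\right) + 287\right) = 491 \left(15 + 287\right) = 491 \cdot 302 = 148282$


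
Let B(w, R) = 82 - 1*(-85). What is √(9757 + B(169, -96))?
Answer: 2*√2481 ≈ 99.619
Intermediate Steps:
B(w, R) = 167 (B(w, R) = 82 + 85 = 167)
√(9757 + B(169, -96)) = √(9757 + 167) = √9924 = 2*√2481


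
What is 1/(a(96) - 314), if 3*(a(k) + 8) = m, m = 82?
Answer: -3/884 ≈ -0.0033937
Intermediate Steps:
a(k) = 58/3 (a(k) = -8 + (⅓)*82 = -8 + 82/3 = 58/3)
1/(a(96) - 314) = 1/(58/3 - 314) = 1/(-884/3) = -3/884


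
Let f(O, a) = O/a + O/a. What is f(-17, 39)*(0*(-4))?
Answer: 0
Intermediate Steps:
f(O, a) = 2*O/a
f(-17, 39)*(0*(-4)) = (2*(-17)/39)*(0*(-4)) = (2*(-17)*(1/39))*0 = -34/39*0 = 0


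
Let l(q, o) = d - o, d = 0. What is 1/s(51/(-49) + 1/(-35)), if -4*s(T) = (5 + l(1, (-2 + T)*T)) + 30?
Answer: -240100/1903851 ≈ -0.12611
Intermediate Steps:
l(q, o) = -o (l(q, o) = 0 - o = -o)
s(T) = -35/4 + T*(-2 + T)/4 (s(T) = -((5 - (-2 + T)*T) + 30)/4 = -((5 - T*(-2 + T)) + 30)/4 = -(35 - T*(-2 + T))/4 = -35/4 + T*(-2 + T)/4)
1/s(51/(-49) + 1/(-35)) = 1/(-35/4 + (51/(-49) + 1/(-35))*(-2 + (51/(-49) + 1/(-35)))/4) = 1/(-35/4 + (51*(-1/49) + 1*(-1/35))*(-2 + (51*(-1/49) + 1*(-1/35)))/4) = 1/(-35/4 + (-51/49 - 1/35)*(-2 + (-51/49 - 1/35))/4) = 1/(-35/4 + (1/4)*(-262/245)*(-2 - 262/245)) = 1/(-35/4 + (1/4)*(-262/245)*(-752/245)) = 1/(-35/4 + 49256/60025) = 1/(-1903851/240100) = -240100/1903851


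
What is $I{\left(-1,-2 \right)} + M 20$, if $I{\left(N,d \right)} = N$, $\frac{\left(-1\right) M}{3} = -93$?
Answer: $5579$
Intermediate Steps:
$M = 279$ ($M = \left(-3\right) \left(-93\right) = 279$)
$I{\left(-1,-2 \right)} + M 20 = -1 + 279 \cdot 20 = -1 + 5580 = 5579$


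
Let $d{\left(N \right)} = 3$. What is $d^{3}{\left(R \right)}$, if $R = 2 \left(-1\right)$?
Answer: $27$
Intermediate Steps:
$R = -2$
$d^{3}{\left(R \right)} = 3^{3} = 27$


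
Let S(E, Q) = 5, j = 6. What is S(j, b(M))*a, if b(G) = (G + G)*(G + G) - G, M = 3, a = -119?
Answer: -595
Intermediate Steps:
b(G) = -G + 4*G**2 (b(G) = (2*G)*(2*G) - G = 4*G**2 - G = -G + 4*G**2)
S(j, b(M))*a = 5*(-119) = -595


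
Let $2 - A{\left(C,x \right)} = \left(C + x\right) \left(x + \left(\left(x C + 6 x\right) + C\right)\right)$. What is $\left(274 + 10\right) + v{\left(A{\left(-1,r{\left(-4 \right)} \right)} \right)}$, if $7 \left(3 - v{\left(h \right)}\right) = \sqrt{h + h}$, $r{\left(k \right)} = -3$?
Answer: $287 - \frac{2 i \sqrt{37}}{7} \approx 287.0 - 1.7379 i$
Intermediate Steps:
$A{\left(C,x \right)} = 2 - \left(C + x\right) \left(C + 7 x + C x\right)$ ($A{\left(C,x \right)} = 2 - \left(C + x\right) \left(x + \left(\left(x C + 6 x\right) + C\right)\right) = 2 - \left(C + x\right) \left(x + \left(\left(C x + 6 x\right) + C\right)\right) = 2 - \left(C + x\right) \left(x + \left(\left(6 x + C x\right) + C\right)\right) = 2 - \left(C + x\right) \left(x + \left(C + 6 x + C x\right)\right) = 2 - \left(C + x\right) \left(C + 7 x + C x\right)$)
$v{\left(h \right)} = 3 - \frac{\sqrt{2} \sqrt{h}}{7}$ ($v{\left(h \right)} = 3 - \frac{\sqrt{h + h}}{7} = 3 - \frac{\sqrt{2 h}}{7} = 3 - \frac{\sqrt{2} \sqrt{h}}{7}$)
$\left(274 + 10\right) + v{\left(A{\left(-1,r{\left(-4 \right)} \right)} \right)} = \left(274 + 10\right) + \left(3 - \frac{\sqrt{2} \sqrt{2 - \left(-1\right)^{2} - 7 \left(-3\right)^{2} - - \left(-3\right)^{2} - - 3 \left(-1\right)^{2} - \left(-8\right) \left(-3\right)}}{7}\right) = 284 + \left(3 - \frac{\sqrt{2} \sqrt{2 - 1 - 63 - \left(-1\right) 9 - \left(-3\right) 1 - 24}}{7}\right) = 284 + \left(3 - \frac{\sqrt{2} \sqrt{2 - 1 - 63 + 9 + 3 - 24}}{7}\right) = 284 + \left(3 - \frac{\sqrt{2} \sqrt{-74}}{7}\right) = 284 + \left(3 - \frac{\sqrt{2} i \sqrt{74}}{7}\right) = 284 + \left(3 - \frac{2 i \sqrt{37}}{7}\right) = 287 - \frac{2 i \sqrt{37}}{7}$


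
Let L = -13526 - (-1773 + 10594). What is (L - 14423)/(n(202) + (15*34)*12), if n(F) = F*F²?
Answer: -18385/4124264 ≈ -0.0044578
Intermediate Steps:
L = -22347 (L = -13526 - 1*8821 = -13526 - 8821 = -22347)
n(F) = F³
(L - 14423)/(n(202) + (15*34)*12) = (-22347 - 14423)/(202³ + (15*34)*12) = -36770/(8242408 + 510*12) = -36770/(8242408 + 6120) = -36770/8248528 = -36770*1/8248528 = -18385/4124264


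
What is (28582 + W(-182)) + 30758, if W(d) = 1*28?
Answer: 59368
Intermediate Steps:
W(d) = 28
(28582 + W(-182)) + 30758 = (28582 + 28) + 30758 = 28610 + 30758 = 59368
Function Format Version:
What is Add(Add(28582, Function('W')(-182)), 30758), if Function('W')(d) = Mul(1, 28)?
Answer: 59368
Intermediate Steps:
Function('W')(d) = 28
Add(Add(28582, Function('W')(-182)), 30758) = Add(Add(28582, 28), 30758) = Add(28610, 30758) = 59368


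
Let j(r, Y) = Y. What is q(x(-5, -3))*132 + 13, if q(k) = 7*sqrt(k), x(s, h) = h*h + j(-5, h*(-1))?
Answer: 13 + 1848*sqrt(3) ≈ 3213.8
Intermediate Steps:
x(s, h) = h**2 - h (x(s, h) = h*h + h*(-1) = h**2 - h)
q(x(-5, -3))*132 + 13 = (7*sqrt(-3*(-1 - 3)))*132 + 13 = (7*sqrt(-3*(-4)))*132 + 13 = (7*sqrt(12))*132 + 13 = (7*(2*sqrt(3)))*132 + 13 = (14*sqrt(3))*132 + 13 = 1848*sqrt(3) + 13 = 13 + 1848*sqrt(3)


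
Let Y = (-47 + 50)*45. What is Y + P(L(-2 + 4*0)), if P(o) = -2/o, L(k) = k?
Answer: 136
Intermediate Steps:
Y = 135 (Y = 3*45 = 135)
Y + P(L(-2 + 4*0)) = 135 - 2/(-2 + 4*0) = 135 - 2/(-2 + 0) = 135 - 2/(-2) = 135 - 2*(-1/2) = 135 + 1 = 136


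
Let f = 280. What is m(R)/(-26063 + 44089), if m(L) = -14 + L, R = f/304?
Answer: -497/684988 ≈ -0.00072556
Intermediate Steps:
R = 35/38 (R = 280/304 = 280*(1/304) = 35/38 ≈ 0.92105)
m(R)/(-26063 + 44089) = (-14 + 35/38)/(-26063 + 44089) = -497/38/18026 = -497/38*1/18026 = -497/684988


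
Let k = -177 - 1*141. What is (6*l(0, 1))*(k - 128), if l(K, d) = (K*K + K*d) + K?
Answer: 0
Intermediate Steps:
k = -318 (k = -177 - 141 = -318)
l(K, d) = K + K² + K*d (l(K, d) = (K² + K*d) + K = K + K² + K*d)
(6*l(0, 1))*(k - 128) = (6*(0*(1 + 0 + 1)))*(-318 - 128) = (6*(0*2))*(-446) = (6*0)*(-446) = 0*(-446) = 0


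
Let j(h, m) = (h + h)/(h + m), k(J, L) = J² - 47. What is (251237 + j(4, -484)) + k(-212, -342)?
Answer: 17768039/60 ≈ 2.9613e+5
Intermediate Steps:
k(J, L) = -47 + J²
j(h, m) = 2*h/(h + m) (j(h, m) = (2*h)/(h + m) = 2*h/(h + m))
(251237 + j(4, -484)) + k(-212, -342) = (251237 + 2*4/(4 - 484)) + (-47 + (-212)²) = (251237 + 2*4/(-480)) + (-47 + 44944) = (251237 + 2*4*(-1/480)) + 44897 = (251237 - 1/60) + 44897 = 15074219/60 + 44897 = 17768039/60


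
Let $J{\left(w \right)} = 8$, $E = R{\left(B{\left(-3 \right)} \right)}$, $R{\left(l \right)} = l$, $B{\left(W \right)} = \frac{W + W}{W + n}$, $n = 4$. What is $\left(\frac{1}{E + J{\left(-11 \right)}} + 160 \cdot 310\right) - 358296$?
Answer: $- \frac{617391}{2} \approx -3.087 \cdot 10^{5}$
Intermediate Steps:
$B{\left(W \right)} = \frac{2 W}{4 + W}$ ($B{\left(W \right)} = \frac{W + W}{W + 4} = \frac{2 W}{4 + W}$)
$E = -6$ ($E = 2 \left(-3\right) \frac{1}{4 - 3} = 2 \left(-3\right) 1^{-1} = 2 \left(-3\right) 1 = -6$)
$\left(\frac{1}{E + J{\left(-11 \right)}} + 160 \cdot 310\right) - 358296 = \left(\frac{1}{-6 + 8} + 160 \cdot 310\right) - 358296 = \left(\frac{1}{2} + 49600\right) - 358296 = \frac{99201}{2} - 358296 = - \frac{617391}{2}$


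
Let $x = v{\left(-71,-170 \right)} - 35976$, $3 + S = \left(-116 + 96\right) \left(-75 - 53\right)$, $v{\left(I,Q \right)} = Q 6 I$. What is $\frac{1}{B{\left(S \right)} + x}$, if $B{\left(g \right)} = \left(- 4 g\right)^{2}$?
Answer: $\frac{1}{104648428} \approx 9.5558 \cdot 10^{-9}$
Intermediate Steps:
$v{\left(I,Q \right)} = 6 I Q$ ($v{\left(I,Q \right)} = 6 Q I = 6 I Q$)
$S = 2557$ ($S = -3 + \left(-116 + 96\right) \left(-75 - 53\right) = -3 - -2560 = -3 + 2560 = 2557$)
$x = 36444$ ($x = 6 \left(-71\right) \left(-170\right) - 35976 = 72420 - 35976 = 36444$)
$B{\left(g \right)} = 16 g^{2}$
$\frac{1}{B{\left(S \right)} + x} = \frac{1}{16 \cdot 2557^{2} + 36444} = \frac{1}{16 \cdot 6538249 + 36444} = \frac{1}{104611984 + 36444} = \frac{1}{104648428}$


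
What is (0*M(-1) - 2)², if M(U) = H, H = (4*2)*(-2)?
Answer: 4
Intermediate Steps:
H = -16 (H = 8*(-2) = -16)
M(U) = -16
(0*M(-1) - 2)² = (0*(-16) - 2)² = (0 - 2)² = (-2)² = 4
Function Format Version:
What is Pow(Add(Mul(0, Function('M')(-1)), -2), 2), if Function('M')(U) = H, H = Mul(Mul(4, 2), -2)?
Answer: 4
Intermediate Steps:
H = -16 (H = Mul(8, -2) = -16)
Function('M')(U) = -16
Pow(Add(Mul(0, Function('M')(-1)), -2), 2) = Pow(Add(Mul(0, -16), -2), 2) = Pow(Add(0, -2), 2) = Pow(-2, 2) = 4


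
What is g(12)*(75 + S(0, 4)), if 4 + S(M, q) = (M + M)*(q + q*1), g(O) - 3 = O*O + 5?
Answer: 10792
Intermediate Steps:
g(O) = 8 + O² (g(O) = 3 + (O*O + 5) = 3 + (O² + 5) = 3 + (5 + O²) = 8 + O²)
S(M, q) = -4 + 4*M*q (S(M, q) = -4 + (M + M)*(q + q*1) = -4 + (2*M)*(q + q) = -4 + (2*M)*(2*q) = -4 + 4*M*q)
g(12)*(75 + S(0, 4)) = (8 + 12²)*(75 + (-4 + 4*0*4)) = (8 + 144)*(75 + (-4 + 0)) = 152*(75 - 4) = 152*71 = 10792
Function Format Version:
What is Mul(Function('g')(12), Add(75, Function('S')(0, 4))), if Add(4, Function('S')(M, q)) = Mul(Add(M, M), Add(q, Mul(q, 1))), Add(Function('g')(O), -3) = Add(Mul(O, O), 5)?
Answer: 10792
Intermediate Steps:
Function('g')(O) = Add(8, Pow(O, 2)) (Function('g')(O) = Add(3, Add(Mul(O, O), 5)) = Add(3, Add(Pow(O, 2), 5)) = Add(3, Add(5, Pow(O, 2))) = Add(8, Pow(O, 2)))
Function('S')(M, q) = Add(-4, Mul(4, M, q)) (Function('S')(M, q) = Add(-4, Mul(Add(M, M), Add(q, Mul(q, 1)))) = Add(-4, Mul(Mul(2, M), Add(q, q))) = Add(-4, Mul(Mul(2, M), Mul(2, q))) = Add(-4, Mul(4, M, q)))
Mul(Function('g')(12), Add(75, Function('S')(0, 4))) = Mul(Add(8, Pow(12, 2)), Add(75, Add(-4, Mul(4, 0, 4)))) = Mul(Add(8, 144), Add(75, Add(-4, 0))) = Mul(152, Add(75, -4)) = Mul(152, 71) = 10792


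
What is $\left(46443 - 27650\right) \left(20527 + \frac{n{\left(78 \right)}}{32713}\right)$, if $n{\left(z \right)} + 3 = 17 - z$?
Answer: $\frac{12619493617791}{32713} \approx 3.8576 \cdot 10^{8}$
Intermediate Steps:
$n{\left(z \right)} = 14 - z$ ($n{\left(z \right)} = -3 - \left(-17 + z\right) = 14 - z$)
$\left(46443 - 27650\right) \left(20527 + \frac{n{\left(78 \right)}}{32713}\right) = \left(46443 - 27650\right) \left(20527 + \frac{14 - 78}{32713}\right) = 18793 \left(20527 + \left(14 - 78\right) \frac{1}{32713}\right) = 18793 \left(20527 - \frac{64}{32713}\right) = 18793 \cdot \frac{671499687}{32713} = \frac{12619493617791}{32713}$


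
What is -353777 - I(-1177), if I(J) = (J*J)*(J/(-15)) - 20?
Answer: -1635838588/15 ≈ -1.0906e+8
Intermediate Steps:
I(J) = -20 - J³/15 (I(J) = J²*(J*(-1/15)) - 20 = J²*(-J/15) - 20 = -J³/15 - 20 = -20 - J³/15)
-353777 - I(-1177) = -353777 - (-20 - 1/15*(-1177)³) = -353777 - (-20 - 1/15*(-1630532233)) = -353777 - (-20 + 1630532233/15) = -353777 - 1*1630531933/15 = -353777 - 1630531933/15 = -1635838588/15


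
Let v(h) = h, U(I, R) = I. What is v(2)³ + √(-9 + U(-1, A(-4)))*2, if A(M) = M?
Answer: 8 + 2*I*√10 ≈ 8.0 + 6.3246*I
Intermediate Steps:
v(2)³ + √(-9 + U(-1, A(-4)))*2 = 2³ + √(-9 - 1)*2 = 8 + √(-10)*2 = 8 + (I*√10)*2 = 8 + 2*I*√10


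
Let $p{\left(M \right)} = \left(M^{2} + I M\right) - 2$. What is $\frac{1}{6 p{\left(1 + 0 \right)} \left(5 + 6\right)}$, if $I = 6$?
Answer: $\frac{1}{330} \approx 0.0030303$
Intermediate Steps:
$p{\left(M \right)} = -2 + M^{2} + 6 M$ ($p{\left(M \right)} = \left(M^{2} + 6 M\right) - 2 = -2 + M^{2} + 6 M$)
$\frac{1}{6 p{\left(1 + 0 \right)} \left(5 + 6\right)} = \frac{1}{6 \left(-2 + \left(1 + 0\right)^{2} + 6 \left(1 + 0\right)\right) \left(5 + 6\right)} = \frac{1}{6 \left(-2 + 1^{2} + 6 \cdot 1\right) 11} = \frac{1}{6 \left(-2 + 1 + 6\right) 11} = \frac{1}{6 \cdot 5 \cdot 11} = \frac{1}{30 \cdot 11} = \frac{1}{330}$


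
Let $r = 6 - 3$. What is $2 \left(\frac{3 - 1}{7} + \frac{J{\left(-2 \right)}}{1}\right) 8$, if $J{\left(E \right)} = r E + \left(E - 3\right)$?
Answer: $- \frac{1200}{7} \approx -171.43$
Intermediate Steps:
$r = 3$
$J{\left(E \right)} = -3 + 4 E$ ($J{\left(E \right)} = 3 E + \left(E - 3\right) = 3 E + \left(-3 + E\right) = -3 + 4 E$)
$2 \left(\frac{3 - 1}{7} + \frac{J{\left(-2 \right)}}{1}\right) 8 = 2 \left(\frac{3 - 1}{7} + \frac{-3 + 4 \left(-2\right)}{1}\right) 8 = 2 \left(2 \cdot \frac{1}{7} + \left(-3 - 8\right) 1\right) 8 = 2 \left(\frac{2}{7} - 11\right) 8 = 2 \left(- \frac{75}{7}\right) 8 = \left(- \frac{150}{7}\right) 8 = - \frac{1200}{7}$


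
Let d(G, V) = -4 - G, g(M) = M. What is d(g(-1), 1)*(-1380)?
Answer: 4140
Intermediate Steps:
d(g(-1), 1)*(-1380) = (-4 - 1*(-1))*(-1380) = (-4 + 1)*(-1380) = -3*(-1380) = 4140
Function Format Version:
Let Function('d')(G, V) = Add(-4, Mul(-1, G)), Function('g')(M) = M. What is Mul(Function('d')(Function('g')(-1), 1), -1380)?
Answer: 4140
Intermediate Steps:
Mul(Function('d')(Function('g')(-1), 1), -1380) = Mul(Add(-4, Mul(-1, -1)), -1380) = Mul(Add(-4, 1), -1380) = Mul(-3, -1380) = 4140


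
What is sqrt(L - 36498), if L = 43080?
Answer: sqrt(6582) ≈ 81.130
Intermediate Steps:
sqrt(L - 36498) = sqrt(43080 - 36498) = sqrt(6582)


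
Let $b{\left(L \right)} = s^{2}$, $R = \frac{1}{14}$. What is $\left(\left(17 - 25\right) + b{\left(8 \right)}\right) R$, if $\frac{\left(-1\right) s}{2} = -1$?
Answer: $- \frac{2}{7} \approx -0.28571$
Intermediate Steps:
$s = 2$ ($s = \left(-2\right) \left(-1\right) = 2$)
$R = \frac{1}{14} \approx 0.071429$
$b{\left(L \right)} = 4$ ($b{\left(L \right)} = 2^{2} = 4$)
$\left(\left(17 - 25\right) + b{\left(8 \right)}\right) R = \left(\left(17 - 25\right) + 4\right) \frac{1}{14} = \left(-8 + 4\right) \frac{1}{14} = \left(-4\right) \frac{1}{14} = - \frac{2}{7}$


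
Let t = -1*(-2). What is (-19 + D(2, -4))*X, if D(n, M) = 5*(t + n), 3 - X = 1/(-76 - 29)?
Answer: 316/105 ≈ 3.0095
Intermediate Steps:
X = 316/105 (X = 3 - 1/(-76 - 29) = 3 - 1/(-105) = 3 - 1*(-1/105) = 3 + 1/105 = 316/105 ≈ 3.0095)
t = 2
D(n, M) = 10 + 5*n (D(n, M) = 5*(2 + n) = 10 + 5*n)
(-19 + D(2, -4))*X = (-19 + (10 + 5*2))*(316/105) = (-19 + (10 + 10))*(316/105) = (-19 + 20)*(316/105) = 1*(316/105) = 316/105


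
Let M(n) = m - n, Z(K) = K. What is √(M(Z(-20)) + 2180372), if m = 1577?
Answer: 3*√242441 ≈ 1477.1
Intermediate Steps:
M(n) = 1577 - n
√(M(Z(-20)) + 2180372) = √((1577 - 1*(-20)) + 2180372) = √((1577 + 20) + 2180372) = √(1597 + 2180372) = √2181969 = 3*√242441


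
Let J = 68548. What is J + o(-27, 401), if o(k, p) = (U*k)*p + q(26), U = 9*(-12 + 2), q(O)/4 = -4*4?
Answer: 1042914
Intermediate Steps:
q(O) = -64 (q(O) = 4*(-4*4) = 4*(-16) = -64)
U = -90 (U = 9*(-10) = -90)
o(k, p) = -64 - 90*k*p (o(k, p) = (-90*k)*p - 64 = -90*k*p - 64 = -64 - 90*k*p)
J + o(-27, 401) = 68548 + (-64 - 90*(-27)*401) = 68548 + (-64 + 974430) = 68548 + 974366 = 1042914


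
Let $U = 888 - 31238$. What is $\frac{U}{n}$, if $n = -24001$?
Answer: $\frac{30350}{24001} \approx 1.2645$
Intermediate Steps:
$U = -30350$ ($U = 888 - 31238 = -30350$)
$\frac{U}{n} = - \frac{30350}{-24001} = \left(-30350\right) \left(- \frac{1}{24001}\right) = \frac{30350}{24001}$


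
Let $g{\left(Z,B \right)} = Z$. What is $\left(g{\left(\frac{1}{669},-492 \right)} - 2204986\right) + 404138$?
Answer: $- \frac{1204767311}{669} \approx -1.8008 \cdot 10^{6}$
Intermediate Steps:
$\left(g{\left(\frac{1}{669},-492 \right)} - 2204986\right) + 404138 = \left(\frac{1}{669} - 2204986\right) + 404138 = - \frac{1475135633}{669} + 404138 = - \frac{1204767311}{669}$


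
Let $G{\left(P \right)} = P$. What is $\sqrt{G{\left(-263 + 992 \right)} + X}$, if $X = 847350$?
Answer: $3 \sqrt{94231} \approx 920.91$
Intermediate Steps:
$\sqrt{G{\left(-263 + 992 \right)} + X} = \sqrt{\left(-263 + 992\right) + 847350} = \sqrt{729 + 847350} = \sqrt{848079} = 3 \sqrt{94231}$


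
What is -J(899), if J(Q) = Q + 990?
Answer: -1889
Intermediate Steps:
J(Q) = 990 + Q
-J(899) = -(990 + 899) = -1*1889 = -1889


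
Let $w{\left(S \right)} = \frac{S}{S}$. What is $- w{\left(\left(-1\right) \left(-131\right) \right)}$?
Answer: $-1$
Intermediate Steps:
$w{\left(S \right)} = 1$
$- w{\left(\left(-1\right) \left(-131\right) \right)} = \left(-1\right) 1 = -1$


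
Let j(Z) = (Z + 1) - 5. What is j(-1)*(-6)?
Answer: 30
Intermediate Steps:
j(Z) = -4 + Z (j(Z) = (1 + Z) - 5 = -4 + Z)
j(-1)*(-6) = (-4 - 1)*(-6) = -5*(-6) = 30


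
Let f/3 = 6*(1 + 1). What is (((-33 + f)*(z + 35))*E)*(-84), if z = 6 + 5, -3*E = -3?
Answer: -11592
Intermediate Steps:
E = 1 (E = -1/3*(-3) = 1)
f = 36 (f = 3*(6*(1 + 1)) = 3*(6*2) = 3*12 = 36)
z = 11
(((-33 + f)*(z + 35))*E)*(-84) = (((-33 + 36)*(11 + 35))*1)*(-84) = ((3*46)*1)*(-84) = (138*1)*(-84) = 138*(-84) = -11592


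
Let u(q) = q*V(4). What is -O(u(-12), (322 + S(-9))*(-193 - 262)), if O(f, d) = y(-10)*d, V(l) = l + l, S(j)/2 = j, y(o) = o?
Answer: -1383200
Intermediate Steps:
S(j) = 2*j
V(l) = 2*l
u(q) = 8*q (u(q) = q*(2*4) = q*8 = 8*q)
O(f, d) = -10*d
-O(u(-12), (322 + S(-9))*(-193 - 262)) = -(-10)*(322 + 2*(-9))*(-193 - 262) = -(-10)*(322 - 18)*(-455) = -(-10)*304*(-455) = -(-10)*(-138320) = -1*1383200 = -1383200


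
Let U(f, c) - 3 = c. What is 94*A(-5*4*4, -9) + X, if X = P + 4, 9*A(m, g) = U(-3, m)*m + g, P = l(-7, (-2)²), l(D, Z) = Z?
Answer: 578266/9 ≈ 64252.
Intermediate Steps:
U(f, c) = 3 + c
P = 4 (P = (-2)² = 4)
A(m, g) = g/9 + m*(3 + m)/9 (A(m, g) = ((3 + m)*m + g)/9 = (m*(3 + m) + g)/9 = (g + m*(3 + m))/9 = g/9 + m*(3 + m)/9)
X = 8 (X = 4 + 4 = 8)
94*A(-5*4*4, -9) + X = 94*((⅑)*(-9) + (-5*4*4)*(3 - 5*4*4)/9) + 8 = 94*(-1 + (-20*4)*(3 - 20*4)/9) + 8 = 94*(-1 + (⅑)*(-80)*(3 - 80)) + 8 = 94*(-1 + (⅑)*(-80)*(-77)) + 8 = 94*(-1 + 6160/9) + 8 = 94*(6151/9) + 8 = 578194/9 + 8 = 578266/9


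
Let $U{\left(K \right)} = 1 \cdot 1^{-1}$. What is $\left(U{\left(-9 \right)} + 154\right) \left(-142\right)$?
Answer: $-22010$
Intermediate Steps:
$U{\left(K \right)} = 1$ ($U{\left(K \right)} = 1 \cdot 1 = 1$)
$\left(U{\left(-9 \right)} + 154\right) \left(-142\right) = \left(1 + 154\right) \left(-142\right) = 155 \left(-142\right) = -22010$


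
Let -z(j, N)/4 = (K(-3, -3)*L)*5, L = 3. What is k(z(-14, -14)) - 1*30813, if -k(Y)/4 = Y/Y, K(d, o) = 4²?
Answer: -30817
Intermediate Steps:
K(d, o) = 16
z(j, N) = -960 (z(j, N) = -4*16*3*5 = -192*5 = -4*240 = -960)
k(Y) = -4 (k(Y) = -4*Y/Y = -4*1 = -4)
k(z(-14, -14)) - 1*30813 = -4 - 1*30813 = -4 - 30813 = -30817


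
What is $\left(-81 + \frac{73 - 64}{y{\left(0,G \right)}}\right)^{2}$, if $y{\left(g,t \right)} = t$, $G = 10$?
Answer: $\frac{641601}{100} \approx 6416.0$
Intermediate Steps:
$\left(-81 + \frac{73 - 64}{y{\left(0,G \right)}}\right)^{2} = \left(-81 + \frac{73 - 64}{10}\right)^{2} = \left(-81 + \left(73 - 64\right) \frac{1}{10}\right)^{2} = \left(-81 + 9 \cdot \frac{1}{10}\right)^{2} = \left(-81 + \frac{9}{10}\right)^{2} = \left(- \frac{801}{10}\right)^{2} = \frac{641601}{100}$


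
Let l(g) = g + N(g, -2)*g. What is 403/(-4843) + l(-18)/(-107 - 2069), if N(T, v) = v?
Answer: -482051/5269184 ≈ -0.091485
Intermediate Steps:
l(g) = -g (l(g) = g - 2*g = -g)
403/(-4843) + l(-18)/(-107 - 2069) = 403/(-4843) + (-1*(-18))/(-107 - 2069) = 403*(-1/4843) + 18/(-2176) = -403/4843 + 18*(-1/2176) = -403/4843 - 9/1088 = -482051/5269184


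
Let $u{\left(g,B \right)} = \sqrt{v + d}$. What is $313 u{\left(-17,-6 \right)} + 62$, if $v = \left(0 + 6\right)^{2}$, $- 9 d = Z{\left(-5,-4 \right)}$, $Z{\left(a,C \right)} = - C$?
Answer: $62 + \frac{2504 \sqrt{5}}{3} \approx 1928.4$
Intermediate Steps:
$d = - \frac{4}{9}$ ($d = - \frac{\left(-1\right) \left(-4\right)}{9} = \left(- \frac{1}{9}\right) 4 = - \frac{4}{9} \approx -0.44444$)
$v = 36$ ($v = 6^{2} = 36$)
$u{\left(g,B \right)} = \frac{8 \sqrt{5}}{3}$ ($u{\left(g,B \right)} = \sqrt{36 - \frac{4}{9}} = \sqrt{\frac{320}{9}} = \frac{8 \sqrt{5}}{3}$)
$313 u{\left(-17,-6 \right)} + 62 = 313 \frac{8 \sqrt{5}}{3} + 62 = \frac{2504 \sqrt{5}}{3} + 62 = 62 + \frac{2504 \sqrt{5}}{3}$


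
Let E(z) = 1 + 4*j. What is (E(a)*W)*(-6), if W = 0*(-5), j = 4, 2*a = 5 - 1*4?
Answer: 0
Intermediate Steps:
a = 1/2 (a = (5 - 1*4)/2 = (5 - 4)/2 = (1/2)*1 = 1/2 ≈ 0.50000)
W = 0
E(z) = 17 (E(z) = 1 + 4*4 = 1 + 16 = 17)
(E(a)*W)*(-6) = (17*0)*(-6) = 0*(-6) = 0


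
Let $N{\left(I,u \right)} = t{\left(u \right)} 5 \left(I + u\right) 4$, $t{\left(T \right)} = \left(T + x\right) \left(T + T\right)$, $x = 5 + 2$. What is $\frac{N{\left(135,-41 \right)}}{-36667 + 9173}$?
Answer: $- \frac{2620720}{13747} \approx -190.64$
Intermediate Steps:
$x = 7$
$t{\left(T \right)} = 2 T \left(7 + T\right)$ ($t{\left(T \right)} = \left(T + 7\right) \left(T + T\right) = \left(7 + T\right) 2 T = 2 T \left(7 + T\right)$)
$N{\left(I,u \right)} = 10 u \left(7 + u\right) \left(4 I + 4 u\right)$ ($N{\left(I,u \right)} = 2 u \left(7 + u\right) 5 \left(I + u\right) 4 = 10 u \left(7 + u\right) \left(4 I + 4 u\right)$)
$\frac{N{\left(135,-41 \right)}}{-36667 + 9173} = \frac{40 \left(-41\right) \left(7 - 41\right) \left(135 - 41\right)}{-36667 + 9173} = \frac{40 \left(-41\right) \left(-34\right) 94}{-27494} = 5241440 \left(- \frac{1}{27494}\right) = - \frac{2620720}{13747}$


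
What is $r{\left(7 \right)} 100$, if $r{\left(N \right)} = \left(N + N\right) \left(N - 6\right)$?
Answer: $1400$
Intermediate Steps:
$r{\left(N \right)} = 2 N \left(-6 + N\right)$
$r{\left(7 \right)} 100 = 2 \cdot 7 \left(-6 + 7\right) 100 = 2 \cdot 7 \cdot 1 \cdot 100 = 14 \cdot 100 = 1400$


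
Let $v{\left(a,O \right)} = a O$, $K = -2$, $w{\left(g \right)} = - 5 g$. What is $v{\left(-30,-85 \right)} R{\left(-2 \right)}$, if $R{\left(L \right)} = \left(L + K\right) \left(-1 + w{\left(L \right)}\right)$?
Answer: $-91800$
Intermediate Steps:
$R{\left(L \right)} = \left(-1 - 5 L\right) \left(-2 + L\right)$ ($R{\left(L \right)} = \left(L - 2\right) \left(-1 - 5 L\right) = \left(-2 + L\right) \left(-1 - 5 L\right) = \left(-1 - 5 L\right) \left(-2 + L\right)$)
$v{\left(a,O \right)} = O a$
$v{\left(-30,-85 \right)} R{\left(-2 \right)} = \left(-85\right) \left(-30\right) \left(2 - 5 \left(-2\right)^{2} + 9 \left(-2\right)\right) = 2550 \left(2 - 20 - 18\right) = 2550 \left(-36\right) = -91800$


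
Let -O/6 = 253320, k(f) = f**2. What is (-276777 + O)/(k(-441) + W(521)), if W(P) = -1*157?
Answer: -1796697/194324 ≈ -9.2459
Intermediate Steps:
W(P) = -157
O = -1519920 (O = -6*253320 = -1519920)
(-276777 + O)/(k(-441) + W(521)) = (-276777 - 1519920)/((-441)**2 - 157) = -1796697/(194481 - 157) = -1796697/194324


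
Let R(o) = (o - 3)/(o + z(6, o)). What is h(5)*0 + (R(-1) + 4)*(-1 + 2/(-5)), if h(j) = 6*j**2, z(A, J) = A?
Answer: -112/25 ≈ -4.4800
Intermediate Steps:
R(o) = (-3 + o)/(6 + o) (R(o) = (o - 3)/(o + 6) = (-3 + o)/(6 + o))
h(5)*0 + (R(-1) + 4)*(-1 + 2/(-5)) = (6*5**2)*0 + ((-3 - 1)/(6 - 1) + 4)*(-1 + 2/(-5)) = (6*25)*0 + (-4/5 + 4)*(-1 + 2*(-1/5)) = 150*0 + ((1/5)*(-4) + 4)*(-1 - 2/5) = 0 + (-4/5 + 4)*(-7/5) = 0 + (16/5)*(-7/5) = 0 - 112/25 = -112/25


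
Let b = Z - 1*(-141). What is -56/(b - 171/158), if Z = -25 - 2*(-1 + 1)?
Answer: -8848/18157 ≈ -0.48731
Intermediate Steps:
Z = -25 (Z = -25 - 2*0 = -25 - 1*0 = -25 + 0 = -25)
b = 116 (b = -25 - 1*(-141) = -25 + 141 = 116)
-56/(b - 171/158) = -56/(116 - 171/158) = -56/18157/158 = -56*158/18157 = -8848/18157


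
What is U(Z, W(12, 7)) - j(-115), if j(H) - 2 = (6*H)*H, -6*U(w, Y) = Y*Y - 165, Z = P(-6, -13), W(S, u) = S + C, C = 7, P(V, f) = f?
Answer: -238154/3 ≈ -79385.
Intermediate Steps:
W(S, u) = 7 + S (W(S, u) = S + 7 = 7 + S)
Z = -13
U(w, Y) = 55/2 - Y²/6 (U(w, Y) = -(Y*Y - 165)/6 = -(Y² - 165)/6 = -(-165 + Y²)/6 = 55/2 - Y²/6)
j(H) = 2 + 6*H² (j(H) = 2 + (6*H)*H = 2 + 6*H²)
U(Z, W(12, 7)) - j(-115) = (55/2 - (7 + 12)²/6) - (2 + 6*(-115)²) = (55/2 - ⅙*19²) - (2 + 6*13225) = (55/2 - ⅙*361) - (2 + 79350) = (55/2 - 361/6) - 1*79352 = -98/3 - 79352 = -238154/3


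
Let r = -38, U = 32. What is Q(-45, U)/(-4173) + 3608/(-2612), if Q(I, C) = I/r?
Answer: -47687711/34516274 ≈ -1.3816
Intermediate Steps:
Q(I, C) = -I/38 (Q(I, C) = I/(-38) = -I/38)
Q(-45, U)/(-4173) + 3608/(-2612) = -1/38*(-45)/(-4173) + 3608/(-2612) = (45/38)*(-1/4173) + 3608*(-1/2612) = -15/52858 - 902/653 = -47687711/34516274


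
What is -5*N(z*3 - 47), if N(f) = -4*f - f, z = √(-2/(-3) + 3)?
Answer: -1175 + 25*√33 ≈ -1031.4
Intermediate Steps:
z = √33/3 (z = √(-2*(-⅓) + 3) = √(⅔ + 3) = √(11/3) = √33/3 ≈ 1.9149)
N(f) = -5*f
-5*N(z*3 - 47) = -(-25)*((√33/3)*3 - 47) = -(-25)*(√33 - 47) = -(-25)*(-47 + √33) = -5*(235 - 5*√33) = -1175 + 25*√33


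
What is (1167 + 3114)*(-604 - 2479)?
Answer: -13198323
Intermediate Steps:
(1167 + 3114)*(-604 - 2479) = 4281*(-3083) = -13198323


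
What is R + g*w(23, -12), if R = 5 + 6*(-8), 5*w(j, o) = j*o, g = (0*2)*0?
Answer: -43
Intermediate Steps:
g = 0 (g = 0*0 = 0)
w(j, o) = j*o/5 (w(j, o) = (j*o)/5 = j*o/5)
R = -43 (R = 5 - 48 = -43)
R + g*w(23, -12) = -43 + 0*((1/5)*23*(-12)) = -43 + 0*(-276/5) = -43 + 0 = -43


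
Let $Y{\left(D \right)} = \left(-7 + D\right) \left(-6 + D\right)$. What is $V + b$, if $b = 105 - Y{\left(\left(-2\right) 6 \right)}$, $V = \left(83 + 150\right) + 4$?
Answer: $0$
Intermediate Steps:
$V = 237$ ($V = 233 + 4 = 237$)
$b = -237$ ($b = 105 - \left(42 + \left(\left(-2\right) 6\right)^{2} - 13 \left(\left(-2\right) 6\right)\right) = 105 - \left(42 + \left(-12\right)^{2} - -156\right) = 105 - \left(42 + 144 + 156\right) = 105 - 342 = -237$)
$V + b = 237 - 237 = 0$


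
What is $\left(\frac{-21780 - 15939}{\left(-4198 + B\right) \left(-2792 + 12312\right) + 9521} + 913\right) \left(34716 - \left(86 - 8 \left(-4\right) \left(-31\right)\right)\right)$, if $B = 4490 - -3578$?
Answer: $\frac{1198529481937788}{36851921} \approx 3.2523 \cdot 10^{7}$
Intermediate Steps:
$B = 8068$ ($B = 4490 + 3578 = 8068$)
$\left(\frac{-21780 - 15939}{\left(-4198 + B\right) \left(-2792 + 12312\right) + 9521} + 913\right) \left(34716 - \left(86 - 8 \left(-4\right) \left(-31\right)\right)\right) = \left(\frac{-21780 - 15939}{\left(-4198 + 8068\right) \left(-2792 + 12312\right) + 9521} + 913\right) \left(34716 - \left(86 - 8 \left(-4\right) \left(-31\right)\right)\right) = \left(- \frac{37719}{3870 \cdot 9520 + 9521} + 913\right) \left(34716 - -906\right) = \left(- \frac{37719}{36842400 + 9521} + 913\right) \left(34716 + \left(-86 + 992\right)\right) = \left(- \frac{37719}{36851921} + 913\right) \left(34716 + 906\right) = \left(\left(-37719\right) \frac{1}{36851921} + 913\right) 35622 = \left(- \frac{37719}{36851921} + 913\right) 35622 = \frac{33645766154}{36851921} \cdot 35622 = \frac{1198529481937788}{36851921}$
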